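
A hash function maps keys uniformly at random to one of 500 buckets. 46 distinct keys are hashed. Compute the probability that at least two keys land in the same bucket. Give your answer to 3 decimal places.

It's easier to compute the probability that all 46 are distinct.
P(all distinct) = 500/500 · 499/500 · ··· · 455/500 ≈ 0.118.
So the probability of at least one match is 1 − 0.118 = 0.882.

0.882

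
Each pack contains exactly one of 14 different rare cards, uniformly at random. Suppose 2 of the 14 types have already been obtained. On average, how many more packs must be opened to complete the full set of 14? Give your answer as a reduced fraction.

86021/1980

Starting from 2 distinct types, each trial gives a new one with probability (14−i)/14 when i types are held, so the wait for the next new type is 14/(14−i).
E = 14/12 + 14/11 + 14/10 + 14/9 + 14/8 + 14/7 + 14/6 + 14/5 + 14/4 + 14/3 + 14/2 + 14/1 = 86021/1980.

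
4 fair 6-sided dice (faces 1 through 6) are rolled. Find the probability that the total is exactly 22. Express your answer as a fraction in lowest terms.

There are 6^4 = 1296 equally likely outcomes.
The number of ordered 4-tuples from {1,…,6} summing to 22 is 10.
P(sum = 22) = 10/1296 = 5/648.

5/648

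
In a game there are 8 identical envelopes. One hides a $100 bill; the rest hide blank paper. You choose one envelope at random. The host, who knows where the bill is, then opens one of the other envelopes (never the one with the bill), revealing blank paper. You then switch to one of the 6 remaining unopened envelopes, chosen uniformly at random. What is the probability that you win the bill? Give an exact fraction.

7/48

Your original envelope holds the bill with probability 1/8, so the other 7 collectively hold it with probability 7/8.
The host can always find an empty envelope to open, so this doesn't change that 7/8; it is now spread over the 6 remaining unopened envelopes.
P(win by switching) = (7/8) · (1/6) = 7/48.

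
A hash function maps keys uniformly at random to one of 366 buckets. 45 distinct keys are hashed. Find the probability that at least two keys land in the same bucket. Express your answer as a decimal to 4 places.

0.9405

It's easier to compute the probability that all 45 are distinct.
P(all distinct) = 366/366 · 365/366 · ··· · 322/366 ≈ 0.0595.
So the probability of at least one match is 1 − 0.0595 = 0.9405.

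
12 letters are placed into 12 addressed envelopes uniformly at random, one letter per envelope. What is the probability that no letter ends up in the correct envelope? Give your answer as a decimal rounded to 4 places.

This is the derangement probability: permutations of 12 with no fixed point.
D(12) = 12! · (1 − 1/1! + 1/2! − ··· + (−1)^12/12!) = 176214841.
P = 176214841/479001600 = 16019531/43545600 ≈ 0.3679.

0.3679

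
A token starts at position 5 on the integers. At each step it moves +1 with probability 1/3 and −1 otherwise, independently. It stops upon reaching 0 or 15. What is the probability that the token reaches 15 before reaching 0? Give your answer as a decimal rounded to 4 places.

0.0009

Let r = q/p = (2/3)/(1/3) = 2. The recurrence P(i) = p·P(i+1) + q·P(i−1) with P(0)=0, P(15)=1 gives P(i) = (1 − r^i)/(1 − r^15).
P(5) = (1 − (2)^5) / (1 − (2)^15) = 1/1057 ≈ 0.0009.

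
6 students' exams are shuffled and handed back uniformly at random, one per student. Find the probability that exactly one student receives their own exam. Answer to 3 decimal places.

0.367

Choose which one is fixed: C(6,1) = 6 ways.
The remaining 5 must have no fixed point: D(5) = 44.
P = 6·44/720 = 11/30 ≈ 0.367.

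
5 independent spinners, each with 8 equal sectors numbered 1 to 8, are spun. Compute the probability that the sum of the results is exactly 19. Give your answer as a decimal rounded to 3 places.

There are 8^5 = 32768 equally likely outcomes.
The number of ordered 5-tuples from {1,…,8} summing to 19 is 2010.
P(sum = 19) = 2010/32768 = 1005/16384 ≈ 0.061.

0.061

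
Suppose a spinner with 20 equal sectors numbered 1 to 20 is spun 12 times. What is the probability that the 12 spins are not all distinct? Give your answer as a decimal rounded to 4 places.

P(all 12 different) = 20/20 · 19/20 · ··· · 9/20 ≈ 0.0147.
P(at least two equal) = 1 − 0.0147 = 0.9853.

0.9853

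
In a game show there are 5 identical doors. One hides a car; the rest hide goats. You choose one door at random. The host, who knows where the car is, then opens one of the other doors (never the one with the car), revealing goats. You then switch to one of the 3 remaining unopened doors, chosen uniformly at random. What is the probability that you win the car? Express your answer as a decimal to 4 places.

Your original door holds the car with probability 1/5, so the other 4 collectively hold it with probability 4/5.
The host can always find an empty door to open, so this doesn't change that 4/5; it is now spread over the 3 remaining unopened doors.
P(win by switching) = (4/5) · (1/3) = 4/15 ≈ 0.2667.

0.2667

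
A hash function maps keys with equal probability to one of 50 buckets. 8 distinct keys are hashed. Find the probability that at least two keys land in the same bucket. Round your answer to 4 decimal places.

It's easier to compute the probability that all 8 are distinct.
P(all distinct) = 50/50 · 49/50 · ··· · 43/50 ≈ 0.5542.
So the probability of at least one match is 1 − 0.5542 = 0.4458.

0.4458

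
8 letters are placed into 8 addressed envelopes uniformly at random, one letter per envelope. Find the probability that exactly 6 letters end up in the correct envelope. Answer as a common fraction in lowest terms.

Choose which 6 of the 8 are fixed: C(8,6) = 28 ways.
The remaining 2 must have no fixed point: D(2) = 1.
P = 28·1/40320 = 1/1440.

1/1440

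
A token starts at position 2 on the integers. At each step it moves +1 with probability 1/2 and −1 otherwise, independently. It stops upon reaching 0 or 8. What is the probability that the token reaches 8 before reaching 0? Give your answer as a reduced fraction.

With a fair step, P(i) = ½P(i−1) + ½P(i+1) with P(0)=0, P(8)=1 has the linear solution P(i) = i/8.
P(2) = 2/8 = 1/4.

1/4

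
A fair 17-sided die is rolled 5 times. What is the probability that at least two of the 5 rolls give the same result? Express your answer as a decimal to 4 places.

P(all 5 different) = 17/17 · 16/17 · ··· · 13/17 ≈ 0.5230.
P(at least two equal) = 1 − 0.5230 = 0.4770.

0.4770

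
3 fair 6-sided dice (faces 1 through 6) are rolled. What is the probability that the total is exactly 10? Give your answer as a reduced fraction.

1/8

There are 6^3 = 216 equally likely outcomes.
The number of ordered 3-tuples from {1,…,6} summing to 10 is 27.
P(sum = 10) = 27/216 = 1/8.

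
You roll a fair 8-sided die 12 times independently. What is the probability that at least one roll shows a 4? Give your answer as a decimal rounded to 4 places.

0.7986

P(no roll shows a 4) = (7/8)^12 ≈ 0.2014.
P(at least one) = 1 − 0.2014 = 0.7986.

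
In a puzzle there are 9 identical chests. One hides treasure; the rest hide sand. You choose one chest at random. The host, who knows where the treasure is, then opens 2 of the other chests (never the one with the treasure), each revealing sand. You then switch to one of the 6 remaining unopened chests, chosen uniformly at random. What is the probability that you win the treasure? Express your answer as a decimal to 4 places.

Your original chest holds the treasure with probability 1/9, so the other 8 collectively hold it with probability 8/9.
The host can always find 2 empty chests to open, so the reveals don't change that 8/9; it is now spread over the 6 remaining unopened chests.
P(win by switching) = (8/9) · (1/6) = 4/27 ≈ 0.1481.

0.1481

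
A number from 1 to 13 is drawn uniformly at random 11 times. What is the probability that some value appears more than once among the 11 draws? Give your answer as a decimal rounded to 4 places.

0.9983

P(all 11 different) = 13/13 · 12/13 · ··· · 3/13 ≈ 0.0017.
P(at least two equal) = 1 − 0.0017 = 0.9983.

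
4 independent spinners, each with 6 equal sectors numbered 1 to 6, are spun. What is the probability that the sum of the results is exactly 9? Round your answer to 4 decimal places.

There are 6^4 = 1296 equally likely outcomes.
The number of ordered 4-tuples from {1,…,6} summing to 9 is 56.
P(sum = 9) = 56/1296 = 7/162 ≈ 0.0432.

0.0432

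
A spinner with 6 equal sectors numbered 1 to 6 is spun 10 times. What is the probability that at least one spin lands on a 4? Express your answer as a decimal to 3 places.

P(no spin lands on a 4) = (5/6)^10 ≈ 0.162.
P(at least one) = 1 − 0.162 = 0.838.

0.838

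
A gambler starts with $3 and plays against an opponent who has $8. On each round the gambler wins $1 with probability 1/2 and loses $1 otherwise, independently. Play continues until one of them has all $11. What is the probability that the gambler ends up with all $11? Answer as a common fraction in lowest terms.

3/11

With a fair step, P(i) = ½P(i−1) + ½P(i+1) with P(0)=0, P(11)=1 has the linear solution P(i) = i/11.
P(3) = 3/11.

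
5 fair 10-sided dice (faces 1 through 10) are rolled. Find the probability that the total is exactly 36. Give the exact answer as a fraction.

There are 10^5 = 100000 equally likely outcomes.
The number of ordered 5-tuples from {1,…,10} summing to 36 is 2710.
P(sum = 36) = 2710/100000 = 271/10000.

271/10000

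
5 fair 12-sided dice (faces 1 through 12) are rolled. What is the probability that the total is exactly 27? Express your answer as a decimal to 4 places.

There are 12^5 = 248832 equally likely outcomes.
The number of ordered 5-tuples from {1,…,12} summing to 27 is 9945.
P(sum = 27) = 9945/248832 = 1105/27648 ≈ 0.0400.

0.0400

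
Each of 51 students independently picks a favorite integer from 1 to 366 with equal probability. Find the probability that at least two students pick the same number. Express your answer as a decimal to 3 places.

0.974

It's easier to compute the probability that all 51 are distinct.
P(all distinct) = 366/366 · 365/366 · ··· · 316/366 ≈ 0.026.
So the probability of at least one match is 1 − 0.026 = 0.974.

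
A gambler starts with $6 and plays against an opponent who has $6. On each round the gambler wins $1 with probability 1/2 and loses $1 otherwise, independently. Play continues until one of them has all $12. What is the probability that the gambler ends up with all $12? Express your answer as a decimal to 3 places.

With a fair step, P(i) = ½P(i−1) + ½P(i+1) with P(0)=0, P(12)=1 has the linear solution P(i) = i/12.
P(6) = 6/12 = 1/2 ≈ 0.500.

0.500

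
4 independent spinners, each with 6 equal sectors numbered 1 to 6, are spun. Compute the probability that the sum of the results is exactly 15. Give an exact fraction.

There are 6^4 = 1296 equally likely outcomes.
The number of ordered 4-tuples from {1,…,6} summing to 15 is 140.
P(sum = 15) = 140/1296 = 35/324.

35/324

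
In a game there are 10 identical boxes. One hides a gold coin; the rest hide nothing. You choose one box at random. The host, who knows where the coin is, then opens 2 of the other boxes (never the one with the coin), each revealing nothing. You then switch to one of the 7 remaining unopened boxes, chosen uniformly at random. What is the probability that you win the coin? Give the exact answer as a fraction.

9/70

Your original box holds the coin with probability 1/10, so the other 9 collectively hold it with probability 9/10.
The host can always find 2 empty boxes to open, so the reveals don't change that 9/10; it is now spread over the 7 remaining unopened boxes.
P(win by switching) = (9/10) · (1/7) = 9/70.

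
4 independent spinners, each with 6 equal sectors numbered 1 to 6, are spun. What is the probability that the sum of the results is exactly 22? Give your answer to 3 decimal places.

There are 6^4 = 1296 equally likely outcomes.
The number of ordered 4-tuples from {1,…,6} summing to 22 is 10.
P(sum = 22) = 10/1296 = 5/648 ≈ 0.008.

0.008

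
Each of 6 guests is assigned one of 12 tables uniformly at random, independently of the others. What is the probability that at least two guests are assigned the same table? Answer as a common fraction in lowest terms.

It's easier to compute the probability that all 6 are distinct.
P(all distinct) = 12/12 · 11/12 · ··· · 7/12 = 385/1728.
So the probability of at least one match is 1 − 385/1728 = 1343/1728.

1343/1728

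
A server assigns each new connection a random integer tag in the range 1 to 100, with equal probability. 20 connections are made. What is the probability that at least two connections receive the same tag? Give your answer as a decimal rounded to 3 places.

0.870

It's easier to compute the probability that all 20 are distinct.
P(all distinct) = 100/100 · 99/100 · ··· · 81/100 ≈ 0.130.
So the probability of at least one match is 1 − 0.130 = 0.870.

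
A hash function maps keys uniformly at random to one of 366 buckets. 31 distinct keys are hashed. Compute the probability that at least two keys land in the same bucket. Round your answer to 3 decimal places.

It's easier to compute the probability that all 31 are distinct.
P(all distinct) = 366/366 · 365/366 · ··· · 336/366 ≈ 0.271.
So the probability of at least one match is 1 − 0.271 = 0.729.

0.729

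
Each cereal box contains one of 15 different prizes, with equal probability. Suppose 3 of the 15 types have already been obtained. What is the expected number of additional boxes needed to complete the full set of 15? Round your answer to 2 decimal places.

46.55

Starting from 3 distinct types, each trial gives a new one with probability (15−i)/15 when i types are held, so the wait for the next new type is 15/(15−i).
E = 15/12 + 15/11 + 15/10 + 15/9 + 15/8 + 15/7 + 15/6 + 15/5 + 15/4 + 15/3 + 15/2 + 15/1 = 86021/1848 ≈ 46.55.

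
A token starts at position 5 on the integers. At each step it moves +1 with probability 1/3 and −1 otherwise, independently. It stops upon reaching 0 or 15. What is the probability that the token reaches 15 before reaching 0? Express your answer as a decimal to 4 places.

0.0009

Let r = q/p = (2/3)/(1/3) = 2. The recurrence P(i) = p·P(i+1) + q·P(i−1) with P(0)=0, P(15)=1 gives P(i) = (1 − r^i)/(1 − r^15).
P(5) = (1 − (2)^5) / (1 − (2)^15) = 1/1057 ≈ 0.0009.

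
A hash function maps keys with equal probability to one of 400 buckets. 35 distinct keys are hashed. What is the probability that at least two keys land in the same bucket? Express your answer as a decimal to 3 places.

It's easier to compute the probability that all 35 are distinct.
P(all distinct) = 400/400 · 399/400 · ··· · 366/400 ≈ 0.216.
So the probability of at least one match is 1 − 0.216 = 0.784.

0.784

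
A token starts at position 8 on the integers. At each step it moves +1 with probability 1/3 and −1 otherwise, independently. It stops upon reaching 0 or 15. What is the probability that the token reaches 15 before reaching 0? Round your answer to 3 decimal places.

Let r = q/p = (2/3)/(1/3) = 2. The recurrence P(i) = p·P(i+1) + q·P(i−1) with P(0)=0, P(15)=1 gives P(i) = (1 − r^i)/(1 − r^15).
P(8) = (1 − (2)^8) / (1 − (2)^15) = 255/32767 ≈ 0.008.

0.008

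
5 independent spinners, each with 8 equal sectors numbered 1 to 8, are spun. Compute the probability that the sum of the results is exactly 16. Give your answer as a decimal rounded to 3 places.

0.036

There are 8^5 = 32768 equally likely outcomes.
The number of ordered 5-tuples from {1,…,8} summing to 16 is 1190.
P(sum = 16) = 1190/32768 = 595/16384 ≈ 0.036.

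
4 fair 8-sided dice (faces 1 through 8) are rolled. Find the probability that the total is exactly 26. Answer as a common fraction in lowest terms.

21/1024

There are 8^4 = 4096 equally likely outcomes.
The number of ordered 4-tuples from {1,…,8} summing to 26 is 84.
P(sum = 26) = 84/4096 = 21/1024.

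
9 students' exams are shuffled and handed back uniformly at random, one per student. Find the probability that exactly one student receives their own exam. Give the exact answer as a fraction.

2119/5760

Choose which one is fixed: C(9,1) = 9 ways.
The remaining 8 must have no fixed point: D(8) = 14833.
P = 9·14833/362880 = 2119/5760.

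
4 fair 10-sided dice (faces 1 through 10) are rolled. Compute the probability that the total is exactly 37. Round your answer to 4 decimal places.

There are 10^4 = 10000 equally likely outcomes.
The number of ordered 4-tuples from {1,…,10} summing to 37 is 20.
P(sum = 37) = 20/10000 = 1/500 ≈ 0.0020.

0.0020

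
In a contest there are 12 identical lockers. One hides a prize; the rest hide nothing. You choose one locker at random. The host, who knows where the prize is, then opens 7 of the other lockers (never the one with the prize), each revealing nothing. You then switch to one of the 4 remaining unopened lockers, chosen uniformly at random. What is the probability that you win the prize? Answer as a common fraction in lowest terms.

11/48

Your original locker holds the prize with probability 1/12, so the other 11 collectively hold it with probability 11/12.
The host can always find 7 empty lockers to open, so the reveals don't change that 11/12; it is now spread over the 4 remaining unopened lockers.
P(win by switching) = (11/12) · (1/4) = 11/48.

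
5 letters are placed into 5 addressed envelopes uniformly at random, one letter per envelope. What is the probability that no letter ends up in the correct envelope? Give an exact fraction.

11/30

This is the derangement probability: permutations of 5 with no fixed point.
D(5) = 5! · (1 − 1/1! + 1/2! − ··· + (−1)^5/5!) = 44.
P = 44/120 = 11/30.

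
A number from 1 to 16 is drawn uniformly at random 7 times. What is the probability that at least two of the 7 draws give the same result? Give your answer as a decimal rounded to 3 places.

0.785

P(all 7 different) = 16/16 · 15/16 · ··· · 10/16 ≈ 0.215.
P(at least two equal) = 1 − 0.215 = 0.785.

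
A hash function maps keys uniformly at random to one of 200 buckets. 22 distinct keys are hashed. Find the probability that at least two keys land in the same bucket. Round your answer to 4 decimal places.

0.6984

It's easier to compute the probability that all 22 are distinct.
P(all distinct) = 200/200 · 199/200 · ··· · 179/200 ≈ 0.3016.
So the probability of at least one match is 1 − 0.3016 = 0.6984.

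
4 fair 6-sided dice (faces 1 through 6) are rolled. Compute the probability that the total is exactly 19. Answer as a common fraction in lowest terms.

7/162

There are 6^4 = 1296 equally likely outcomes.
The number of ordered 4-tuples from {1,…,6} summing to 19 is 56.
P(sum = 19) = 56/1296 = 7/162.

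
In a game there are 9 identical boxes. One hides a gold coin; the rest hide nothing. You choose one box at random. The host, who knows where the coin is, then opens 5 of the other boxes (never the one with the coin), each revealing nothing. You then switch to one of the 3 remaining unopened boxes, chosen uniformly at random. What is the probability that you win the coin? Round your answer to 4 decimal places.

0.2963

Your original box holds the coin with probability 1/9, so the other 8 collectively hold it with probability 8/9.
The host can always find 5 empty boxes to open, so the reveals don't change that 8/9; it is now spread over the 3 remaining unopened boxes.
P(win by switching) = (8/9) · (1/3) = 8/27 ≈ 0.2963.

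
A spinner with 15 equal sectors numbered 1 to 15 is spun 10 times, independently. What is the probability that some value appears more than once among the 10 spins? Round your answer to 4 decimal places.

0.9811

P(all 10 different) = 15/15 · 14/15 · ··· · 6/15 ≈ 0.0189.
P(at least two equal) = 1 − 0.0189 = 0.9811.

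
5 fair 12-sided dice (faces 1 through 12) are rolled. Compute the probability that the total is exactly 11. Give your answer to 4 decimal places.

0.0008

There are 12^5 = 248832 equally likely outcomes.
The number of ordered 5-tuples from {1,…,12} summing to 11 is 210.
P(sum = 11) = 210/248832 = 35/41472 ≈ 0.0008.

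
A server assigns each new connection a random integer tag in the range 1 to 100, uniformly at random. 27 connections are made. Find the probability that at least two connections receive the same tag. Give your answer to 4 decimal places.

It's easier to compute the probability that all 27 are distinct.
P(all distinct) = 100/100 · 99/100 · ··· · 74/100 ≈ 0.0209.
So the probability of at least one match is 1 − 0.0209 = 0.9791.

0.9791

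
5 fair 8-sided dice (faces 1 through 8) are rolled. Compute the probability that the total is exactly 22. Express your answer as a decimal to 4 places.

There are 8^5 = 32768 equally likely outcomes.
The number of ordered 5-tuples from {1,…,8} summing to 22 is 2460.
P(sum = 22) = 2460/32768 = 615/8192 ≈ 0.0751.

0.0751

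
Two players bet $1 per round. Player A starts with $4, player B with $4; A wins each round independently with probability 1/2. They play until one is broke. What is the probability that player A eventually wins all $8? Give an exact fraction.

1/2

With a fair step, P(i) = ½P(i−1) + ½P(i+1) with P(0)=0, P(8)=1 has the linear solution P(i) = i/8.
P(4) = 4/8 = 1/2.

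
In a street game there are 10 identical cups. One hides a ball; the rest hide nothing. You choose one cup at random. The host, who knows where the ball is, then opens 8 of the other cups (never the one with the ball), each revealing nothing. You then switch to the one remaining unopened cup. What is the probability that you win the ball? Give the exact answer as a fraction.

9/10

Your original cup holds the ball with probability 1/10, so the other 9 collectively hold it with probability 9/10.
The host can always find 8 empty cups to open, so the reveals don't change that 9/10; it is now spread over the 1 remaining unopened cup.
P(win by switching) = (9/10) · (1/1) = 9/10.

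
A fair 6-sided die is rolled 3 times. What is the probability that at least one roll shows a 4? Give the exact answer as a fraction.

91/216

P(no roll shows a 4) = (5/6)^3 = 125/216.
P(at least one) = 1 − 125/216 = 91/216.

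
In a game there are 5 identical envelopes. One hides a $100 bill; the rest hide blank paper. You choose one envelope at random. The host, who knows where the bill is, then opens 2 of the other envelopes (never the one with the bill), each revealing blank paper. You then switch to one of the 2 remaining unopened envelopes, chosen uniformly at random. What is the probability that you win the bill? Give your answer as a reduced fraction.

2/5

Your original envelope holds the bill with probability 1/5, so the other 4 collectively hold it with probability 4/5.
The host can always find 2 empty envelopes to open, so the reveals don't change that 4/5; it is now spread over the 2 remaining unopened envelopes.
P(win by switching) = (4/5) · (1/2) = 2/5.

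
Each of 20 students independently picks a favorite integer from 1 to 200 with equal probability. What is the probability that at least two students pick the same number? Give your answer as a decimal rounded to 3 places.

It's easier to compute the probability that all 20 are distinct.
P(all distinct) = 200/200 · 199/200 · ··· · 181/200 ≈ 0.374.
So the probability of at least one match is 1 − 0.374 = 0.626.

0.626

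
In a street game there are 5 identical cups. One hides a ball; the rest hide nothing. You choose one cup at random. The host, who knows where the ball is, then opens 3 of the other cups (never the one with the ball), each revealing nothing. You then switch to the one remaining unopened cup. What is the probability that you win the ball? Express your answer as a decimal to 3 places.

Your original cup holds the ball with probability 1/5, so the other 4 collectively hold it with probability 4/5.
The host can always find 3 empty cups to open, so the reveals don't change that 4/5; it is now spread over the 1 remaining unopened cup.
P(win by switching) = (4/5) · (1/1) = 4/5 ≈ 0.800.

0.800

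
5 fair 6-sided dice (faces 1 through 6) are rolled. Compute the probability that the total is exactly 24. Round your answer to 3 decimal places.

0.026

There are 6^5 = 7776 equally likely outcomes.
The number of ordered 5-tuples from {1,…,6} summing to 24 is 205.
P(sum = 24) = 205/7776 ≈ 0.026.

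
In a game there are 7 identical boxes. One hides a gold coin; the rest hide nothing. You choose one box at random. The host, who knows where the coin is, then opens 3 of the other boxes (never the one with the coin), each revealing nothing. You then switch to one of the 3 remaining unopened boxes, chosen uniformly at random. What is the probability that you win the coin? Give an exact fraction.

2/7

Your original box holds the coin with probability 1/7, so the other 6 collectively hold it with probability 6/7.
The host can always find 3 empty boxes to open, so the reveals don't change that 6/7; it is now spread over the 3 remaining unopened boxes.
P(win by switching) = (6/7) · (1/3) = 2/7.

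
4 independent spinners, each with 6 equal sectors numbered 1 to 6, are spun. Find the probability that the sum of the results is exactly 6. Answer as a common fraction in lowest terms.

There are 6^4 = 1296 equally likely outcomes.
The number of ordered 4-tuples from {1,…,6} summing to 6 is 10.
P(sum = 6) = 10/1296 = 5/648.

5/648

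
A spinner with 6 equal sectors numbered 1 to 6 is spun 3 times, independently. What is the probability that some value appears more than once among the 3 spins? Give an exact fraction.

4/9

P(all 3 different) = 6/6 · 5/6 · ··· · 4/6 = 5/9.
P(at least two equal) = 1 − 5/9 = 4/9.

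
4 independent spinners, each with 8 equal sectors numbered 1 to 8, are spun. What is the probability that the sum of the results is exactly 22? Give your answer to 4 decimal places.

There are 8^4 = 4096 equally likely outcomes.
The number of ordered 4-tuples from {1,…,8} summing to 22 is 246.
P(sum = 22) = 246/4096 = 123/2048 ≈ 0.0601.

0.0601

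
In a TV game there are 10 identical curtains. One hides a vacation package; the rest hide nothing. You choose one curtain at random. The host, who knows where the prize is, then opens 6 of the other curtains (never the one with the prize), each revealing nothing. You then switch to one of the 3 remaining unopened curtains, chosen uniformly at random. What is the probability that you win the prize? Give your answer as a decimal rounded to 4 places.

Your original curtain holds the prize with probability 1/10, so the other 9 collectively hold it with probability 9/10.
The host can always find 6 empty curtains to open, so the reveals don't change that 9/10; it is now spread over the 3 remaining unopened curtains.
P(win by switching) = (9/10) · (1/3) = 3/10 ≈ 0.3000.

0.3000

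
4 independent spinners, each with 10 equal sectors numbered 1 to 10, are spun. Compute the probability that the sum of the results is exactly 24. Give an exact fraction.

633/10000

There are 10^4 = 10000 equally likely outcomes.
The number of ordered 4-tuples from {1,…,10} summing to 24 is 633.
P(sum = 24) = 633/10000.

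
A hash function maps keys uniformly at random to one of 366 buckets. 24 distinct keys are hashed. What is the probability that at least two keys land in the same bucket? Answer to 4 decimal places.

It's easier to compute the probability that all 24 are distinct.
P(all distinct) = 366/366 · 365/366 · ··· · 343/366 ≈ 0.4627.
So the probability of at least one match is 1 − 0.4627 = 0.5373.

0.5373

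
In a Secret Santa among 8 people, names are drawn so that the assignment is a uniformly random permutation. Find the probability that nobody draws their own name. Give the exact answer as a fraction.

2119/5760

This is the derangement probability: permutations of 8 with no fixed point.
D(8) = 8! · (1 − 1/1! + 1/2! − ··· + (−1)^8/8!) = 14833.
P = 14833/40320 = 2119/5760.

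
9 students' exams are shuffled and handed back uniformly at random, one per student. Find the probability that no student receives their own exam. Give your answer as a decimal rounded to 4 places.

This is the derangement probability: permutations of 9 with no fixed point.
D(9) = 9! · (1 − 1/1! + 1/2! − ··· + (−1)^9/9!) = 133496.
P = 133496/362880 = 16687/45360 ≈ 0.3679.

0.3679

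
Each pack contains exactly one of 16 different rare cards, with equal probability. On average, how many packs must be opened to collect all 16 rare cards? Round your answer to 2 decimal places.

After i distinct types are collected, each trial gives a new one with probability (16−i)/16, so the expected wait for the next new type is 16/(16−i).
E = 16/16 + 16/15 + 16/14 + 16/13 + 16/12 + 16/11 + 16/10 + 16/9 + 16/8 + 16/7 + 16/6 + 16/5 + 16/4 + 16/3 + 16/2 + 16/1 = 2436559/45045 ≈ 54.09.

54.09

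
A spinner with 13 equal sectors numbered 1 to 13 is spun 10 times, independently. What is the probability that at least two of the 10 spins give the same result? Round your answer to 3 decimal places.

P(all 10 different) = 13/13 · 12/13 · ··· · 4/13 ≈ 0.008.
P(at least two equal) = 1 − 0.008 = 0.992.

0.992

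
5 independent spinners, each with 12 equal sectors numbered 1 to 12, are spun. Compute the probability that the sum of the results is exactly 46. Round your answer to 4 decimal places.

There are 12^5 = 248832 equally likely outcomes.
The number of ordered 5-tuples from {1,…,12} summing to 46 is 2985.
P(sum = 46) = 2985/248832 = 995/82944 ≈ 0.0120.

0.0120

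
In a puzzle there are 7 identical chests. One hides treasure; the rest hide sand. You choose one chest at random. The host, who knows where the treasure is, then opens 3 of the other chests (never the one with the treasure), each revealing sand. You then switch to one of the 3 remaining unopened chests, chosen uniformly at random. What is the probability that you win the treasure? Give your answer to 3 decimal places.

Your original chest holds the treasure with probability 1/7, so the other 6 collectively hold it with probability 6/7.
The host can always find 3 empty chests to open, so the reveals don't change that 6/7; it is now spread over the 3 remaining unopened chests.
P(win by switching) = (6/7) · (1/3) = 2/7 ≈ 0.286.

0.286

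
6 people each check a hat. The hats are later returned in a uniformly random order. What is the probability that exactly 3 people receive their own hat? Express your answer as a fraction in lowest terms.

Choose which 3 of the 6 are fixed: C(6,3) = 20 ways.
The remaining 3 must have no fixed point: D(3) = 2.
P = 20·2/720 = 1/18.

1/18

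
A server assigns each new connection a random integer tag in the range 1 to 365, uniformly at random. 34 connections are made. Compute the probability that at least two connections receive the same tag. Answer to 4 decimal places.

0.7953

It's easier to compute the probability that all 34 are distinct.
P(all distinct) = 365/365 · 364/365 · ··· · 332/365 ≈ 0.2047.
So the probability of at least one match is 1 − 0.2047 = 0.7953.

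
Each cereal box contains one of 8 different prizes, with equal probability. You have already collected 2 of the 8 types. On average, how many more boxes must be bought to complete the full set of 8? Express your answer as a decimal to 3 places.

Starting from 2 distinct types, each trial gives a new one with probability (8−i)/8 when i types are held, so the wait for the next new type is 8/(8−i).
E = 8/6 + 8/5 + 8/4 + 8/3 + 8/2 + 8/1 = 98/5 ≈ 19.600.

19.600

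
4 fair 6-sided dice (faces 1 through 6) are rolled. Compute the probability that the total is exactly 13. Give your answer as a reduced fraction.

35/324

There are 6^4 = 1296 equally likely outcomes.
The number of ordered 4-tuples from {1,…,6} summing to 13 is 140.
P(sum = 13) = 140/1296 = 35/324.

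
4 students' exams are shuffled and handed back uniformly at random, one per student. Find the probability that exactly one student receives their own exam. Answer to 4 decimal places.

0.3333

Choose which one is fixed: C(4,1) = 4 ways.
The remaining 3 must have no fixed point: D(3) = 2.
P = 4·2/24 = 1/3 ≈ 0.3333.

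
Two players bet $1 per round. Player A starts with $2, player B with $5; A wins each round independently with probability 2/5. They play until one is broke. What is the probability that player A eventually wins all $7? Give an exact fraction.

Let r = q/p = (3/5)/(2/5) = 3/2. The recurrence P(i) = p·P(i+1) + q·P(i−1) with P(0)=0, P(7)=1 gives P(i) = (1 − r^i)/(1 − r^7).
P(2) = (1 − (3/2)^2) / (1 − (3/2)^7) = 160/2059.

160/2059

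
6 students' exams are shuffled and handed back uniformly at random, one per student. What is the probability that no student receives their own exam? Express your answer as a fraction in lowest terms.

This is the derangement probability: permutations of 6 with no fixed point.
D(6) = 6! · (1 − 1/1! + 1/2! − ··· + (−1)^6/6!) = 265.
P = 265/720 = 53/144.

53/144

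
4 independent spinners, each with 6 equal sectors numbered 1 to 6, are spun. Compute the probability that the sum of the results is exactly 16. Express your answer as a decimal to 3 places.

There are 6^4 = 1296 equally likely outcomes.
The number of ordered 4-tuples from {1,…,6} summing to 16 is 125.
P(sum = 16) = 125/1296 ≈ 0.096.

0.096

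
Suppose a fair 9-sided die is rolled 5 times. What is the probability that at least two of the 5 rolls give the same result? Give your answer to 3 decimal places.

0.744

P(all 5 different) = 9/9 · 8/9 · ··· · 5/9 ≈ 0.256.
P(at least two equal) = 1 − 0.256 = 0.744.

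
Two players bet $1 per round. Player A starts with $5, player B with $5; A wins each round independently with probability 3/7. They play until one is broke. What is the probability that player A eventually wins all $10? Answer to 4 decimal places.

0.1918

Let r = q/p = (4/7)/(3/7) = 4/3. The recurrence P(i) = p·P(i+1) + q·P(i−1) with P(0)=0, P(10)=1 gives P(i) = (1 − r^i)/(1 − r^10).
P(5) = (1 − (4/3)^5) / (1 − (4/3)^10) = 243/1267 ≈ 0.1918.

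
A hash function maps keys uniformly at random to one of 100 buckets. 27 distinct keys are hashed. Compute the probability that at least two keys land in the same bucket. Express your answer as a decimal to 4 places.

It's easier to compute the probability that all 27 are distinct.
P(all distinct) = 100/100 · 99/100 · ··· · 74/100 ≈ 0.0209.
So the probability of at least one match is 1 − 0.0209 = 0.9791.

0.9791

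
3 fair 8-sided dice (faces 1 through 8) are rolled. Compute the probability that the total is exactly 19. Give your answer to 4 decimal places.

There are 8^3 = 512 equally likely outcomes.
The number of ordered 3-tuples from {1,…,8} summing to 19 is 21.
P(sum = 19) = 21/512 ≈ 0.0410.

0.0410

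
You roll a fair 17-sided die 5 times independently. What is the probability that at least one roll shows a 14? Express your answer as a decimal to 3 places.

P(no roll shows a 14) = (16/17)^5 ≈ 0.739.
P(at least one) = 1 − 0.739 = 0.261.

0.261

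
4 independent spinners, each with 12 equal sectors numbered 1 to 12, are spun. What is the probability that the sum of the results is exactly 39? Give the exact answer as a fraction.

55/5184

There are 12^4 = 20736 equally likely outcomes.
The number of ordered 4-tuples from {1,…,12} summing to 39 is 220.
P(sum = 39) = 220/20736 = 55/5184.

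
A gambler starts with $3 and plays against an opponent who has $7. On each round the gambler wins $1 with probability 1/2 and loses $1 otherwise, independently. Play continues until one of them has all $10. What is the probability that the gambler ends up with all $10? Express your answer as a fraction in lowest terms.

With a fair step, P(i) = ½P(i−1) + ½P(i+1) with P(0)=0, P(10)=1 has the linear solution P(i) = i/10.
P(3) = 3/10.

3/10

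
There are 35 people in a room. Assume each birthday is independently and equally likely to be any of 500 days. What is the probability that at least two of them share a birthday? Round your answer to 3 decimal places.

0.704

It's easier to compute the probability that all 35 are distinct.
P(all distinct) = 500/500 · 499/500 · ··· · 466/500 ≈ 0.296.
So the probability of at least one match is 1 − 0.296 = 0.704.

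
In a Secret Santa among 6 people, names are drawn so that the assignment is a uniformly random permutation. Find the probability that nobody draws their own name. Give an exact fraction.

53/144

This is the derangement probability: permutations of 6 with no fixed point.
D(6) = 6! · (1 − 1/1! + 1/2! − ··· + (−1)^6/6!) = 265.
P = 265/720 = 53/144.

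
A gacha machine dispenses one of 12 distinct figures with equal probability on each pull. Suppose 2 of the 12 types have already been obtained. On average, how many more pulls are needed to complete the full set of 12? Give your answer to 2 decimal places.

Starting from 2 distinct types, each trial gives a new one with probability (12−i)/12 when i types are held, so the wait for the next new type is 12/(12−i).
E = 12/10 + 12/9 + 12/8 + 12/7 + 12/6 + 12/5 + 12/4 + 12/3 + 12/2 + 12/1 = 7381/210 ≈ 35.15.

35.15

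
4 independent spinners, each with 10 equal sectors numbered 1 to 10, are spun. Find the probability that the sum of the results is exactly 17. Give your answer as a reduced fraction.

6/125

There are 10^4 = 10000 equally likely outcomes.
The number of ordered 4-tuples from {1,…,10} summing to 17 is 480.
P(sum = 17) = 480/10000 = 6/125.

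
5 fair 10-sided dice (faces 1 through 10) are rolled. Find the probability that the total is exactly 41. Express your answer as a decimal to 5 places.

0.00715

There are 10^5 = 100000 equally likely outcomes.
The number of ordered 5-tuples from {1,…,10} summing to 41 is 715.
P(sum = 41) = 715/100000 = 143/20000 ≈ 0.00715.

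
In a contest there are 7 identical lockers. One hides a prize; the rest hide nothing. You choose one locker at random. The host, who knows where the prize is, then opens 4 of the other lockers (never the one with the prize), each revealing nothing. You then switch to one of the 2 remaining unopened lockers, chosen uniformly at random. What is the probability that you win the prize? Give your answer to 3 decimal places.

Your original locker holds the prize with probability 1/7, so the other 6 collectively hold it with probability 6/7.
The host can always find 4 empty lockers to open, so the reveals don't change that 6/7; it is now spread over the 2 remaining unopened lockers.
P(win by switching) = (6/7) · (1/2) = 3/7 ≈ 0.429.

0.429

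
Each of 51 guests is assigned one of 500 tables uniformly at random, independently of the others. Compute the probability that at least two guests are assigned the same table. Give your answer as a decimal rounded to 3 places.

It's easier to compute the probability that all 51 are distinct.
P(all distinct) = 500/500 · 499/500 · ··· · 450/500 ≈ 0.071.
So the probability of at least one match is 1 − 0.071 = 0.929.

0.929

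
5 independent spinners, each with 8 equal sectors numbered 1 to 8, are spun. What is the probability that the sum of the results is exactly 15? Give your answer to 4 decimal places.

There are 8^5 = 32768 equally likely outcomes.
The number of ordered 5-tuples from {1,…,8} summing to 15 is 926.
P(sum = 15) = 926/32768 = 463/16384 ≈ 0.0283.

0.0283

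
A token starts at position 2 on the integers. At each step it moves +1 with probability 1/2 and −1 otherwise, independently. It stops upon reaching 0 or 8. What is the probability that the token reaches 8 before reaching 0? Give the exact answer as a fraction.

With a fair step, P(i) = ½P(i−1) + ½P(i+1) with P(0)=0, P(8)=1 has the linear solution P(i) = i/8.
P(2) = 2/8 = 1/4.

1/4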